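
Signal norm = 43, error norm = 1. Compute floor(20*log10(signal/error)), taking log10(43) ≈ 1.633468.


||x||/||e|| = 43/1 = 43.
log10(43) ≈ 1.633468.
20*log10(||x||/||e||) ≈ 20*1.633468 = 32.66936.
floor(32.66936) = 32.

32


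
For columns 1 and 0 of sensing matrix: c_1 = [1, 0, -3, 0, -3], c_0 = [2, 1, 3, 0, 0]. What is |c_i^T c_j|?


Inner product: 1*2 + 0*1 + -3*3 + 0*0 + -3*0
Products: [2, 0, -9, 0, 0]
Sum = -7.
|dot| = 7.

7


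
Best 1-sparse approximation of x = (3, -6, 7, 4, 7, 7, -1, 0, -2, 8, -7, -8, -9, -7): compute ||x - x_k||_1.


Sorted |x_i| descending: [9, 8, 8, 7, 7, 7, 7, 7, 6, 4, 3, 2, 1, 0]
Keep top 1: [9]
Tail entries: [8, 8, 7, 7, 7, 7, 7, 6, 4, 3, 2, 1, 0]
L1 error = sum of tail = 67.

67


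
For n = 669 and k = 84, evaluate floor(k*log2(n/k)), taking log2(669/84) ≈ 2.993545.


log2(n/k) = log2(669/84) ≈ 2.993545.
k*log2(n/k) ≈ 84*2.993545 = 251.45778.
floor(251.45778) = 251.

251


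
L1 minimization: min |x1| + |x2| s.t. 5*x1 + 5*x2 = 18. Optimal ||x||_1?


Axis intercepts:
  x1 = 18/5, x2 = 0: L1 = 18/5
  x1 = 0, x2 = 18/5: L1 = 18/5
x* = (18/5, 0)
||x*||_1 = 18/5.

18/5


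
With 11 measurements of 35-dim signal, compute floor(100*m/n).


100*m/n = 100*11/35 ≈ 31.4286.
floor = 31.

31


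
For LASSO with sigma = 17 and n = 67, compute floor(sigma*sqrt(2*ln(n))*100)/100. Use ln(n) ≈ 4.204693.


ln(67) ≈ 4.204693.
2*ln(n) ≈ 8.409386.
sqrt(2*ln(n)) ≈ sqrt(8.409386) ≈ 2.899894.
lambda ≈ 17*2.899894 = 49.298198.
floor(lambda*100)/100 = 49.29.

49.29


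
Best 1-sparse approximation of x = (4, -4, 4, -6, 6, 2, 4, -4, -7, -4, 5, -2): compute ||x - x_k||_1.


Sorted |x_i| descending: [7, 6, 6, 5, 4, 4, 4, 4, 4, 4, 2, 2]
Keep top 1: [7]
Tail entries: [6, 6, 5, 4, 4, 4, 4, 4, 4, 2, 2]
L1 error = sum of tail = 45.

45


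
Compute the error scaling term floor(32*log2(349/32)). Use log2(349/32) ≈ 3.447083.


log2(n/k) = log2(349/32) ≈ 3.447083.
k*log2(n/k) ≈ 32*3.447083 = 110.306656.
floor(110.306656) = 110.

110


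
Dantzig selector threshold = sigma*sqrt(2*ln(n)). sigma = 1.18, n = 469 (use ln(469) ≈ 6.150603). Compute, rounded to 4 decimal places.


ln(469) ≈ 6.150603.
2*ln(n) ≈ 12.301206.
sqrt(2*ln(n)) ≈ sqrt(12.301206) ≈ 3.507308.
threshold ≈ 1.18*3.507308 = 4.13862344 ≈ 4.1386.

4.1386


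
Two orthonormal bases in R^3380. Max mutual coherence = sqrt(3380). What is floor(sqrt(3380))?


58^2 = 3364 <= 3380 < 3481 = 59^2, so 58 <= sqrt(3380) < 59.
floor(sqrt(3380)) = 58.

58


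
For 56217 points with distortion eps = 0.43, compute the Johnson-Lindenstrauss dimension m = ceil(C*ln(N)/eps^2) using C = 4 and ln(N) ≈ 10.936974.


ln(56217) ≈ 10.936974.
eps^2 = 0.43^2 = 0.1849.
C*ln(N)/eps^2 ≈ 4*10.936974/0.1849 ≈ 236.603.
m = ceil(236.603) = 237.

237


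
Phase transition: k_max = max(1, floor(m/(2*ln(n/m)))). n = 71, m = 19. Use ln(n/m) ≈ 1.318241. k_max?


n/m = 71/19.
ln(n/m) ≈ 1.318241.
2*ln(n/m) ≈ 2.636482.
m/(2*ln(n/m)) ≈ 19/2.636482 ≈ 7.2066.
floor = 7.
k_max = max(1, 7) = 7.

7


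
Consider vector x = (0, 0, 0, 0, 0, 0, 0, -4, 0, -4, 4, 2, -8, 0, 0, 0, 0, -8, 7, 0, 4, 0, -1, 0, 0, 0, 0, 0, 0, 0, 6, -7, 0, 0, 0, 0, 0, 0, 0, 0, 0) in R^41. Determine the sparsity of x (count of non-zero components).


Non-zero positions: [7, 9, 10, 11, 12, 17, 18, 20, 22, 30, 31].
Sparsity = 11.

11


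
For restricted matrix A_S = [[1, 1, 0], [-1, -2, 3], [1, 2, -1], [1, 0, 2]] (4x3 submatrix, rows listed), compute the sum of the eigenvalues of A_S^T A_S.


Sum of eigenvalues of A_S^T A_S = trace(A_S^T A_S) = sum of squared column norms of A_S.
A_S^T A_S diagonal: [4, 9, 14].
trace = 4 + 9 + 14 = 27.

27


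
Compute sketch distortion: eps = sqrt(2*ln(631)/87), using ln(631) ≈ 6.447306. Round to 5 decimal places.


ln(631) ≈ 6.447306.
2*ln(N)/m ≈ 2*6.447306/87 ≈ 0.14821393.
eps = sqrt(0.14821393) ≈ 0.3849856 ≈ 0.38499.

0.38499


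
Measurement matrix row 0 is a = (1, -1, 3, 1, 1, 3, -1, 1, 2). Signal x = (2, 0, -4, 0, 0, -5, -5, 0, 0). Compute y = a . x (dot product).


Non-zero terms: ['1*2', '3*-4', '3*-5', '-1*-5']
Products: [2, -12, -15, 5]
y = sum = -20.

-20


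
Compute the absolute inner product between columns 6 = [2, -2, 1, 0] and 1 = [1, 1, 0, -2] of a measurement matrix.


Inner product: 2*1 + -2*1 + 1*0 + 0*-2
Products: [2, -2, 0, 0]
Sum = 0.
|dot| = 0.

0


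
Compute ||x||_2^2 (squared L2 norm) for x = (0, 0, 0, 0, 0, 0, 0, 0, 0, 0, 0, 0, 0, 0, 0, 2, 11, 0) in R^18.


Non-zero entries: [(15, 2), (16, 11)]
Squares: [4, 121]
||x||_2^2 = sum = 125.

125


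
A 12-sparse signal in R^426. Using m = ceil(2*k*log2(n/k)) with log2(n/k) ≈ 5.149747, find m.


log2(n/k) = log2(426/12) ≈ 5.149747.
2*k*log2(n/k) ≈ 2*12*5.149747 = 123.593928.
m = ceil(123.593928) = 124.

124


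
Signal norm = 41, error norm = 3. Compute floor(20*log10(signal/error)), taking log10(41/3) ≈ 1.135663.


||x||/||e|| = 41/3.
log10(41/3) ≈ 1.135663.
20*log10(||x||/||e||) ≈ 20*1.135663 = 22.71326.
floor(22.71326) = 22.

22


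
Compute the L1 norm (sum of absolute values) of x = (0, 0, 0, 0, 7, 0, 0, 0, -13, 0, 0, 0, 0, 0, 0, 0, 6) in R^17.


Non-zero entries: [(4, 7), (8, -13), (16, 6)]
Absolute values: [7, 13, 6]
||x||_1 = sum = 26.

26


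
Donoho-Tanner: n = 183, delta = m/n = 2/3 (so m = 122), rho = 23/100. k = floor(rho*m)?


m = 2/3*183 = 122.
rho = 23/100.
rho*m = 23/100*122 = 28.06.
k = floor(28.06) = 28.

28


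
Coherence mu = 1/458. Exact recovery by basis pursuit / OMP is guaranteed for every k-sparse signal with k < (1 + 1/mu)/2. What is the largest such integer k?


1/mu = 458.
1 + 1/mu = 459.
(1 + 1/mu)/2 = 229.5 is not an integer, so k_max = floor(229.5) = 229.

229


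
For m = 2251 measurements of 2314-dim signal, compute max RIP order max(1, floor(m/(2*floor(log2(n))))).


floor(log2(2314)) = 11.
2*11 = 22.
m/(2*floor(log2(n))) = 2251/22 ≈ 102.3182.
floor = 102.
k = max(1, 102) = 102.

102


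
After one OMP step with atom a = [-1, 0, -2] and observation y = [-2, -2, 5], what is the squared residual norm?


a^T a = 5.
a^T y = -8.
coeff = -8/5 = -8/5.
||r||^2 = 101/5.

101/5


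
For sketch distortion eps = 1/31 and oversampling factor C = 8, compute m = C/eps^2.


1/eps = 31.
(1/eps)^2 = 961.
m = 8*961 = 7688.

7688


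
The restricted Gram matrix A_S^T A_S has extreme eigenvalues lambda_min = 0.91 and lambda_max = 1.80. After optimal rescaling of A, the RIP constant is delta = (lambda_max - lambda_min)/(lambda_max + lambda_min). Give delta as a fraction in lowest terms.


lambda_max - lambda_min = 1.80 - 0.91 = 0.89.
lambda_max + lambda_min = 1.80 + 0.91 = 2.71.
delta = 0.89/2.71 = 89/271.

89/271


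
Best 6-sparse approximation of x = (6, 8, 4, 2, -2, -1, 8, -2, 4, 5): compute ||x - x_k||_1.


Sorted |x_i| descending: [8, 8, 6, 5, 4, 4, 2, 2, 2, 1]
Keep top 6: [8, 8, 6, 5, 4, 4]
Tail entries: [2, 2, 2, 1]
L1 error = sum of tail = 7.

7


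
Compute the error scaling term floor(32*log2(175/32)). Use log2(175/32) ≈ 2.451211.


log2(n/k) = log2(175/32) ≈ 2.451211.
k*log2(n/k) ≈ 32*2.451211 = 78.438752.
floor(78.438752) = 78.

78


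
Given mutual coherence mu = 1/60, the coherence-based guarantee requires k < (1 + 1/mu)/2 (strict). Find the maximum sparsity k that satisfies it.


1/mu = 60.
1 + 1/mu = 61.
(1 + 1/mu)/2 = 30.5 is not an integer, so k_max = floor(30.5) = 30.

30


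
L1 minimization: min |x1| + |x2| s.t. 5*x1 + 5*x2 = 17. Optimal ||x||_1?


Axis intercepts:
  x1 = 17/5, x2 = 0: L1 = 17/5
  x1 = 0, x2 = 17/5: L1 = 17/5
x* = (17/5, 0)
||x*||_1 = 17/5.

17/5


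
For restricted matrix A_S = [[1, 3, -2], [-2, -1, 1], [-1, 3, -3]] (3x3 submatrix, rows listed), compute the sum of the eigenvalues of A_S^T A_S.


Sum of eigenvalues of A_S^T A_S = trace(A_S^T A_S) = sum of squared column norms of A_S.
A_S^T A_S diagonal: [6, 19, 14].
trace = 6 + 19 + 14 = 39.

39


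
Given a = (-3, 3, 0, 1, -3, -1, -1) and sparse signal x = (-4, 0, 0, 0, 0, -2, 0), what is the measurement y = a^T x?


Non-zero terms: ['-3*-4', '-1*-2']
Products: [12, 2]
y = sum = 14.

14


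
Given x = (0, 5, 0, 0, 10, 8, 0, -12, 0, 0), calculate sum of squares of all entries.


Non-zero entries: [(1, 5), (4, 10), (5, 8), (7, -12)]
Squares: [25, 100, 64, 144]
||x||_2^2 = sum = 333.

333


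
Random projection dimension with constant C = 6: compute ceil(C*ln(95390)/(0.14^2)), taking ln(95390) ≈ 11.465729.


ln(95390) ≈ 11.465729.
eps^2 = 0.14^2 = 0.0196.
C*ln(N)/eps^2 ≈ 6*11.465729/0.0196 ≈ 3509.917.
m = ceil(3509.917) = 3510.

3510


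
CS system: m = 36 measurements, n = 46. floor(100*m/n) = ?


100*m/n = 100*36/46 ≈ 78.2609.
floor = 78.

78


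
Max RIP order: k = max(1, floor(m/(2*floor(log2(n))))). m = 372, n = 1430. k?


floor(log2(1430)) = 10.
2*10 = 20.
m/(2*floor(log2(n))) = 372/20 ≈ 18.6.
floor = 18.
k = max(1, 18) = 18.

18


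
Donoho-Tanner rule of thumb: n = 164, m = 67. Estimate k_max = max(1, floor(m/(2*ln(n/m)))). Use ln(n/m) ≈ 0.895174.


n/m = 164/67.
ln(n/m) ≈ 0.895174.
2*ln(n/m) ≈ 1.790348.
m/(2*ln(n/m)) ≈ 67/1.790348 ≈ 37.4229.
floor = 37.
k_max = max(1, 37) = 37.

37


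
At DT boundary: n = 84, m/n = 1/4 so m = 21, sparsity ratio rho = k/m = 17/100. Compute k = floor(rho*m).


m = 1/4*84 = 21.
rho = 17/100.
rho*m = 17/100*21 = 3.57.
k = floor(3.57) = 3.

3


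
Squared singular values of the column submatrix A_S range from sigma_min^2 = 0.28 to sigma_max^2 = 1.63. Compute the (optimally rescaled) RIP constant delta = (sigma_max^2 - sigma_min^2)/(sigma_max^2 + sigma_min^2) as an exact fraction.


lambda_max - lambda_min = 1.63 - 0.28 = 1.35.
lambda_max + lambda_min = 1.63 + 0.28 = 1.91.
delta = 1.35/1.91 = 135/191.

135/191


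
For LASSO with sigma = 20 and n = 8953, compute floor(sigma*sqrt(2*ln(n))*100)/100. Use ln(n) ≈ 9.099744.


ln(8953) ≈ 9.099744.
2*ln(n) ≈ 18.199488.
sqrt(2*ln(n)) ≈ sqrt(18.199488) ≈ 4.266086.
lambda ≈ 20*4.266086 = 85.32172.
floor(lambda*100)/100 = 85.32.

85.32


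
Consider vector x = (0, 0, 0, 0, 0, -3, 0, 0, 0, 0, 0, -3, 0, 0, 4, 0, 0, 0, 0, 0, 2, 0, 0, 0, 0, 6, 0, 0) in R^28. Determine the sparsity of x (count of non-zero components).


Non-zero positions: [5, 11, 14, 20, 25].
Sparsity = 5.

5


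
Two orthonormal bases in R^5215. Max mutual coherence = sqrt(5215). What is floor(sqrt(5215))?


72^2 = 5184 <= 5215 < 5329 = 73^2, so 72 <= sqrt(5215) < 73.
floor(sqrt(5215)) = 72.

72


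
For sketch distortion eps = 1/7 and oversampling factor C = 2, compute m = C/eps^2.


1/eps = 7.
(1/eps)^2 = 49.
m = 2*49 = 98.

98


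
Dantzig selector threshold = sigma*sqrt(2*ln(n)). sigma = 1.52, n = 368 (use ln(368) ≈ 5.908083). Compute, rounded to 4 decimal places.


ln(368) ≈ 5.908083.
2*ln(n) ≈ 11.816166.
sqrt(2*ln(n)) ≈ sqrt(11.816166) ≈ 3.437465.
threshold ≈ 1.52*3.437465 = 5.2249468 ≈ 5.2249.

5.2249


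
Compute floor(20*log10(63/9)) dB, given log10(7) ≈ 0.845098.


||x||/||e|| = 63/9 = 7.
log10(7) ≈ 0.845098.
20*log10(||x||/||e||) ≈ 20*0.845098 = 16.90196.
floor(16.90196) = 16.

16


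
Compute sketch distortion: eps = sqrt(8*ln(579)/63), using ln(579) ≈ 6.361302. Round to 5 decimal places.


ln(579) ≈ 6.361302.
8*ln(N)/m ≈ 8*6.361302/63 ≈ 0.80778438.
eps = sqrt(0.80778438) ≈ 0.8987683 ≈ 0.89877.

0.89877


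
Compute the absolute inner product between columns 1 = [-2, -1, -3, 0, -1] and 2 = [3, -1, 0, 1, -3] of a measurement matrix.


Inner product: -2*3 + -1*-1 + -3*0 + 0*1 + -1*-3
Products: [-6, 1, 0, 0, 3]
Sum = -2.
|dot| = 2.

2


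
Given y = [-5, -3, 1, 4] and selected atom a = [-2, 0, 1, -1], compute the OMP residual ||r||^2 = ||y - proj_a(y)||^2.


a^T a = 6.
a^T y = 7.
coeff = 7/6 = 7/6.
||r||^2 = 257/6.

257/6


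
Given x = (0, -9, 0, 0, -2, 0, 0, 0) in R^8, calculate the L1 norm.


Non-zero entries: [(1, -9), (4, -2)]
Absolute values: [9, 2]
||x||_1 = sum = 11.

11


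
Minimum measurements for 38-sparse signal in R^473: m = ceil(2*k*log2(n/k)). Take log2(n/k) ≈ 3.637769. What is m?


log2(n/k) = log2(473/38) ≈ 3.637769.
2*k*log2(n/k) ≈ 2*38*3.637769 = 276.470444.
m = ceil(276.470444) = 277.

277


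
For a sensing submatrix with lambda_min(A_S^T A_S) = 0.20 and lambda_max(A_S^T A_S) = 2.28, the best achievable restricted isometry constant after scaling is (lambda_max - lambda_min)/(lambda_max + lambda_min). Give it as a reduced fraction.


lambda_max - lambda_min = 2.28 - 0.20 = 2.08.
lambda_max + lambda_min = 2.28 + 0.20 = 2.48.
delta = 2.08/2.48 = 208/248 = 26/31.

26/31


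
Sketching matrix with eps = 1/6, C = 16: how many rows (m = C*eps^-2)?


1/eps = 6.
(1/eps)^2 = 36.
m = 16*36 = 576.

576


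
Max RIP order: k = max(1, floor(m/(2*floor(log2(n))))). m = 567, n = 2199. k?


floor(log2(2199)) = 11.
2*11 = 22.
m/(2*floor(log2(n))) = 567/22 ≈ 25.7727.
floor = 25.
k = max(1, 25) = 25.

25


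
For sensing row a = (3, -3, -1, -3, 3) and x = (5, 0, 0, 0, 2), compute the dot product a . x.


Non-zero terms: ['3*5', '3*2']
Products: [15, 6]
y = sum = 21.

21


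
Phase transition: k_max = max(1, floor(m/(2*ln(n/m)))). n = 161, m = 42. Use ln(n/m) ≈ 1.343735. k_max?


n/m = 161/42 = 23/6.
ln(n/m) ≈ 1.343735.
2*ln(n/m) ≈ 2.68747.
m/(2*ln(n/m)) ≈ 42/2.68747 ≈ 15.6281.
floor = 15.
k_max = max(1, 15) = 15.

15


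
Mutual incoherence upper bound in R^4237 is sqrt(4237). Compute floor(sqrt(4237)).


65^2 = 4225 <= 4237 < 4356 = 66^2, so 65 <= sqrt(4237) < 66.
floor(sqrt(4237)) = 65.

65


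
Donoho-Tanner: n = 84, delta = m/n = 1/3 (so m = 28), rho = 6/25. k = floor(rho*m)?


m = 1/3*84 = 28.
rho = 6/25.
rho*m = 6/25*28 = 6.72.
k = floor(6.72) = 6.

6


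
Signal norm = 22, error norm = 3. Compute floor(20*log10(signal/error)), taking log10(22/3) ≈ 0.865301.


||x||/||e|| = 22/3.
log10(22/3) ≈ 0.865301.
20*log10(||x||/||e||) ≈ 20*0.865301 = 17.30602.
floor(17.30602) = 17.

17


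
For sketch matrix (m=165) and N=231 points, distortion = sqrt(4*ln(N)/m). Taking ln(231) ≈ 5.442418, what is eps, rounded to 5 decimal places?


ln(231) ≈ 5.442418.
4*ln(N)/m ≈ 4*5.442418/165 ≈ 0.13193741.
eps = sqrt(0.13193741) ≈ 0.3632319 ≈ 0.36323.

0.36323


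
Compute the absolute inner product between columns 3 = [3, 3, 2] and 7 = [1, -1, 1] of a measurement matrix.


Inner product: 3*1 + 3*-1 + 2*1
Products: [3, -3, 2]
Sum = 2.
|dot| = 2.

2


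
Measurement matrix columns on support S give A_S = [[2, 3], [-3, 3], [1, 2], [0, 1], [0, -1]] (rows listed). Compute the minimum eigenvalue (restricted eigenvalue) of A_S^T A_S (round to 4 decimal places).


A_S^T A_S = [[14, -1], [-1, 24]].
trace = 38.
det = 335.
disc = trace^2 - 4*det = 1444 - 4*335 = 104.
sqrt(104) ≈ 10.198039.
lam_min = (38 - sqrt(104))/2 ≈ (38 - 10.198039)/2 = 13.9009805 ≈ 13.9010.

13.9010


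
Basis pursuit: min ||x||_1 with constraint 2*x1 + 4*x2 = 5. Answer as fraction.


Axis intercepts:
  x1 = 5/2, x2 = 0: L1 = 5/2
  x1 = 0, x2 = 5/4: L1 = 5/4
x* = (0, 5/4)
||x*||_1 = 5/4.

5/4


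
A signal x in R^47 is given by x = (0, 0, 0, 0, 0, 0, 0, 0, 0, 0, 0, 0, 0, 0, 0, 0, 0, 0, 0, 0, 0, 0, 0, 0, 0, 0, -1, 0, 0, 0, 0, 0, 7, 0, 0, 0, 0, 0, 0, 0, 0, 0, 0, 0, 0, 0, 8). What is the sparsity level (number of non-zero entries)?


Non-zero positions: [26, 32, 46].
Sparsity = 3.

3


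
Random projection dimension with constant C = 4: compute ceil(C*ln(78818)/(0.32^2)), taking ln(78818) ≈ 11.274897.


ln(78818) ≈ 11.274897.
eps^2 = 0.32^2 = 0.1024.
C*ln(N)/eps^2 ≈ 4*11.274897/0.1024 ≈ 440.4257.
m = ceil(440.4257) = 441.

441


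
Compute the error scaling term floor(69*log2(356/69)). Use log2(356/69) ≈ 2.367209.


log2(n/k) = log2(356/69) ≈ 2.367209.
k*log2(n/k) ≈ 69*2.367209 = 163.337421.
floor(163.337421) = 163.

163


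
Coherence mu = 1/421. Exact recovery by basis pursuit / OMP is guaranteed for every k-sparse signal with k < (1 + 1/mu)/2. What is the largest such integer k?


1/mu = 421.
1 + 1/mu = 422.
(1 + 1/mu)/2 = 211 is an integer and the inequality is strict, so k_max = 211 - 1 = 210.

210


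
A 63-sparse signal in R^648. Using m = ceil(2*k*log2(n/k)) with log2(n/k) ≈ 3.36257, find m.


log2(n/k) = log2(648/63) ≈ 3.36257.
2*k*log2(n/k) ≈ 2*63*3.36257 = 423.68382.
m = ceil(423.68382) = 424.

424


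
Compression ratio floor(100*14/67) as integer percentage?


100*m/n = 100*14/67 ≈ 20.8955.
floor = 20.

20


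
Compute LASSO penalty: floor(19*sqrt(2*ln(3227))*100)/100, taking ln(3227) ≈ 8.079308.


ln(3227) ≈ 8.079308.
2*ln(n) ≈ 16.158616.
sqrt(2*ln(n)) ≈ sqrt(16.158616) ≈ 4.019778.
lambda ≈ 19*4.019778 = 76.375782.
floor(lambda*100)/100 = 76.37.

76.37


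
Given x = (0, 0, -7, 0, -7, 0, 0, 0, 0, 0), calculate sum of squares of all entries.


Non-zero entries: [(2, -7), (4, -7)]
Squares: [49, 49]
||x||_2^2 = sum = 98.

98


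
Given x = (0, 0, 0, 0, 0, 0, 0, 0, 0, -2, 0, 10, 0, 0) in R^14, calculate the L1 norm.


Non-zero entries: [(9, -2), (11, 10)]
Absolute values: [2, 10]
||x||_1 = sum = 12.

12


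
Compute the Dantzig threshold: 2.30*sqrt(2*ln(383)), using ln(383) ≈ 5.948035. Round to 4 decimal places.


ln(383) ≈ 5.948035.
2*ln(n) ≈ 11.89607.
sqrt(2*ln(n)) ≈ sqrt(11.89607) ≈ 3.449068.
threshold ≈ 2.30*3.449068 = 7.9328564 ≈ 7.9329.

7.9329


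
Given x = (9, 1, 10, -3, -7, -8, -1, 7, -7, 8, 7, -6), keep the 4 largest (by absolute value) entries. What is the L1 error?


Sorted |x_i| descending: [10, 9, 8, 8, 7, 7, 7, 7, 6, 3, 1, 1]
Keep top 4: [10, 9, 8, 8]
Tail entries: [7, 7, 7, 7, 6, 3, 1, 1]
L1 error = sum of tail = 39.

39


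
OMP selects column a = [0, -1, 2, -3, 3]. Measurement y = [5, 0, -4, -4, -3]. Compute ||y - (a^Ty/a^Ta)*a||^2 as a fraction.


a^T a = 23.
a^T y = -5.
coeff = -5/23 = -5/23.
||r||^2 = 1493/23.

1493/23


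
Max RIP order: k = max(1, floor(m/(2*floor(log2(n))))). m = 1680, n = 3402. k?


floor(log2(3402)) = 11.
2*11 = 22.
m/(2*floor(log2(n))) = 1680/22 ≈ 76.3636.
floor = 76.
k = max(1, 76) = 76.

76


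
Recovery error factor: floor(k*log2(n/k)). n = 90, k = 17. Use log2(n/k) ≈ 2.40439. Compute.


log2(n/k) = log2(90/17) ≈ 2.40439.
k*log2(n/k) ≈ 17*2.40439 = 40.87463.
floor(40.87463) = 40.

40


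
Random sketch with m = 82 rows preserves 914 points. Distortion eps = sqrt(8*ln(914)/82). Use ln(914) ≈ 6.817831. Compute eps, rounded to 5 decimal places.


ln(914) ≈ 6.817831.
8*ln(N)/m ≈ 8*6.817831/82 ≈ 0.66515424.
eps = sqrt(0.66515424) ≈ 0.8155699 ≈ 0.81557.

0.81557


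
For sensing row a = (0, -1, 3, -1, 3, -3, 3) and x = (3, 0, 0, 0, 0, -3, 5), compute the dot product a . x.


Non-zero terms: ['0*3', '-3*-3', '3*5']
Products: [0, 9, 15]
y = sum = 24.

24


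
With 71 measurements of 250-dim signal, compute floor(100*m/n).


100*m/n = 100*71/250 ≈ 28.4.
floor = 28.

28


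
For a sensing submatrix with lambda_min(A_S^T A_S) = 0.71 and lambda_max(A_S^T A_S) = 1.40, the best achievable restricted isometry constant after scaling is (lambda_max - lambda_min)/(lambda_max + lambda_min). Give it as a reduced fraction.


lambda_max - lambda_min = 1.40 - 0.71 = 0.69.
lambda_max + lambda_min = 1.40 + 0.71 = 2.11.
delta = 0.69/2.11 = 69/211.

69/211


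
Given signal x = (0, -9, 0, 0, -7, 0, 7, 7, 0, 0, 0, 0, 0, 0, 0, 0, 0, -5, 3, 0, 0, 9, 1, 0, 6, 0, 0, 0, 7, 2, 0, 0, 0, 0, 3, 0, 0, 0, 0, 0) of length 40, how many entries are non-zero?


Non-zero positions: [1, 4, 6, 7, 17, 18, 21, 22, 24, 28, 29, 34].
Sparsity = 12.

12


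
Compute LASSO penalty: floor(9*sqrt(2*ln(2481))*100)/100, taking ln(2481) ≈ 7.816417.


ln(2481) ≈ 7.816417.
2*ln(n) ≈ 15.632834.
sqrt(2*ln(n)) ≈ sqrt(15.632834) ≈ 3.953838.
lambda ≈ 9*3.953838 = 35.584542.
floor(lambda*100)/100 = 35.58.

35.58


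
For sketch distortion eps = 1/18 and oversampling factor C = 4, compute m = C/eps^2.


1/eps = 18.
(1/eps)^2 = 324.
m = 4*324 = 1296.

1296


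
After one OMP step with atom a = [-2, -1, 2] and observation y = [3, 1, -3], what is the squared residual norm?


a^T a = 9.
a^T y = -13.
coeff = -13/9 = -13/9.
||r||^2 = 2/9.

2/9


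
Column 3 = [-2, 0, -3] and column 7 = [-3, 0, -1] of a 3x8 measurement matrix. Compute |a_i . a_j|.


Inner product: -2*-3 + 0*0 + -3*-1
Products: [6, 0, 3]
Sum = 9.
|dot| = 9.

9


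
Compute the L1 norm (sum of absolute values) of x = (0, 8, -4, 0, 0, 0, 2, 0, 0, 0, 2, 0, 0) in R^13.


Non-zero entries: [(1, 8), (2, -4), (6, 2), (10, 2)]
Absolute values: [8, 4, 2, 2]
||x||_1 = sum = 16.

16


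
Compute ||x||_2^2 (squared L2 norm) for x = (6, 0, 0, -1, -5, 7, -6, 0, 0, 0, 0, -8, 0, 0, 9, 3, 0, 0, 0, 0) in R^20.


Non-zero entries: [(0, 6), (3, -1), (4, -5), (5, 7), (6, -6), (11, -8), (14, 9), (15, 3)]
Squares: [36, 1, 25, 49, 36, 64, 81, 9]
||x||_2^2 = sum = 301.

301


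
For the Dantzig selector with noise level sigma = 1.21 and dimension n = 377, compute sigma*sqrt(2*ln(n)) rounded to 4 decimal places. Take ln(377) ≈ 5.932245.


ln(377) ≈ 5.932245.
2*ln(n) ≈ 11.86449.
sqrt(2*ln(n)) ≈ sqrt(11.86449) ≈ 3.444487.
threshold ≈ 1.21*3.444487 = 4.16782927 ≈ 4.1678.

4.1678


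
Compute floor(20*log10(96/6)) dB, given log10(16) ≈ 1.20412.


||x||/||e|| = 96/6 = 16.
log10(16) ≈ 1.20412.
20*log10(||x||/||e||) ≈ 20*1.20412 = 24.0824.
floor(24.0824) = 24.

24


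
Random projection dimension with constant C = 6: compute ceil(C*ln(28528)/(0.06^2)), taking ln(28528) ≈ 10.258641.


ln(28528) ≈ 10.258641.
eps^2 = 0.06^2 = 0.0036.
C*ln(N)/eps^2 ≈ 6*10.258641/0.0036 ≈ 17097.735.
m = ceil(17097.735) = 17098.

17098


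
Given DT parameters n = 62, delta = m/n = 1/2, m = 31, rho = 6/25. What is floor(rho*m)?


m = 1/2*62 = 31.
rho = 6/25.
rho*m = 6/25*31 = 7.44.
k = floor(7.44) = 7.

7


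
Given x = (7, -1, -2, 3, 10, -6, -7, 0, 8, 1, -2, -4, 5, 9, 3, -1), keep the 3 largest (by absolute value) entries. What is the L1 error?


Sorted |x_i| descending: [10, 9, 8, 7, 7, 6, 5, 4, 3, 3, 2, 2, 1, 1, 1, 0]
Keep top 3: [10, 9, 8]
Tail entries: [7, 7, 6, 5, 4, 3, 3, 2, 2, 1, 1, 1, 0]
L1 error = sum of tail = 42.

42


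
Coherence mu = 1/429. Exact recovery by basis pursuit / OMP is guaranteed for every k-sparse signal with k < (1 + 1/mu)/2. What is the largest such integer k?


1/mu = 429.
1 + 1/mu = 430.
(1 + 1/mu)/2 = 215 is an integer and the inequality is strict, so k_max = 215 - 1 = 214.

214


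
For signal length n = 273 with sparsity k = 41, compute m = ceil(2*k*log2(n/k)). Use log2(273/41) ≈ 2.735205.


log2(n/k) = log2(273/41) ≈ 2.735205.
2*k*log2(n/k) ≈ 2*41*2.735205 = 224.28681.
m = ceil(224.28681) = 225.

225


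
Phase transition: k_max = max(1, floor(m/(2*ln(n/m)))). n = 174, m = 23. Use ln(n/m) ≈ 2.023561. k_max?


n/m = 174/23.
ln(n/m) ≈ 2.023561.
2*ln(n/m) ≈ 4.047122.
m/(2*ln(n/m)) ≈ 23/4.047122 ≈ 5.6831.
floor = 5.
k_max = max(1, 5) = 5.

5


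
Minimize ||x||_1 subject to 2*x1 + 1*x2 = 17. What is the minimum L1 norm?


Axis intercepts:
  x1 = 17/2, x2 = 0: L1 = 17/2
  x1 = 0, x2 = 17: L1 = 17
x* = (17/2, 0)
||x*||_1 = 17/2.

17/2


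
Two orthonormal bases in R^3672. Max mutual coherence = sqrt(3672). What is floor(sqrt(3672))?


60^2 = 3600 <= 3672 < 3721 = 61^2, so 60 <= sqrt(3672) < 61.
floor(sqrt(3672)) = 60.

60


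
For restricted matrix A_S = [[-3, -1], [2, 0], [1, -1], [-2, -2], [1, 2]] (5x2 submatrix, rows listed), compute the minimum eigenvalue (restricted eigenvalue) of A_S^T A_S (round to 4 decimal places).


A_S^T A_S = [[19, 8], [8, 10]].
trace = 29.
det = 126.
disc = trace^2 - 4*det = 841 - 4*126 = 337.
sqrt(337) ≈ 18.357560.
lam_min = (29 - sqrt(337))/2 ≈ (29 - 18.357560)/2 = 5.32122 ≈ 5.3212.

5.3212


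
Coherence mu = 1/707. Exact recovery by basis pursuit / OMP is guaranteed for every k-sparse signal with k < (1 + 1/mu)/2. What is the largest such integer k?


1/mu = 707.
1 + 1/mu = 708.
(1 + 1/mu)/2 = 354 is an integer and the inequality is strict, so k_max = 354 - 1 = 353.

353


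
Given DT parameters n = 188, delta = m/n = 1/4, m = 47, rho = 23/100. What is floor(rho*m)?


m = 1/4*188 = 47.
rho = 23/100.
rho*m = 23/100*47 = 10.81.
k = floor(10.81) = 10.

10


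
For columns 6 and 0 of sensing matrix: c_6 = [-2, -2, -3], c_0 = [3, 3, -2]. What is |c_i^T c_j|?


Inner product: -2*3 + -2*3 + -3*-2
Products: [-6, -6, 6]
Sum = -6.
|dot| = 6.

6


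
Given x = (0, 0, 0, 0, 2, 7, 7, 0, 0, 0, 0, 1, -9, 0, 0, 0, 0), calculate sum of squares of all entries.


Non-zero entries: [(4, 2), (5, 7), (6, 7), (11, 1), (12, -9)]
Squares: [4, 49, 49, 1, 81]
||x||_2^2 = sum = 184.

184


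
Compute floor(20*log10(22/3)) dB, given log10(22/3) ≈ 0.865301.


||x||/||e|| = 22/3.
log10(22/3) ≈ 0.865301.
20*log10(||x||/||e||) ≈ 20*0.865301 = 17.30602.
floor(17.30602) = 17.

17


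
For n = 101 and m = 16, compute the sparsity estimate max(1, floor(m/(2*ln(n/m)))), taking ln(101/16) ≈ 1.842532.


n/m = 101/16.
ln(n/m) ≈ 1.842532.
2*ln(n/m) ≈ 3.685064.
m/(2*ln(n/m)) ≈ 16/3.685064 ≈ 4.3419.
floor = 4.
k_max = max(1, 4) = 4.

4


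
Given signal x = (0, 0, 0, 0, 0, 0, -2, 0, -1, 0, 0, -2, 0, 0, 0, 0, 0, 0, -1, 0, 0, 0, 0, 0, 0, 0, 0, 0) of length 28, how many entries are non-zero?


Non-zero positions: [6, 8, 11, 18].
Sparsity = 4.

4


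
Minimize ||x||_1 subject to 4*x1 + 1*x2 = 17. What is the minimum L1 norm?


Axis intercepts:
  x1 = 17/4, x2 = 0: L1 = 17/4
  x1 = 0, x2 = 17: L1 = 17
x* = (17/4, 0)
||x*||_1 = 17/4.

17/4


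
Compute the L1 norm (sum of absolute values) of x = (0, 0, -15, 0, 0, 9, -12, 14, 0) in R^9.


Non-zero entries: [(2, -15), (5, 9), (6, -12), (7, 14)]
Absolute values: [15, 9, 12, 14]
||x||_1 = sum = 50.

50


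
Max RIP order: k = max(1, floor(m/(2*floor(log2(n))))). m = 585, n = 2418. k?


floor(log2(2418)) = 11.
2*11 = 22.
m/(2*floor(log2(n))) = 585/22 ≈ 26.5909.
floor = 26.
k = max(1, 26) = 26.

26


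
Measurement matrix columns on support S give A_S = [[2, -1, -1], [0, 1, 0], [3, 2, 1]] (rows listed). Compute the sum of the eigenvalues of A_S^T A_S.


Sum of eigenvalues of A_S^T A_S = trace(A_S^T A_S) = sum of squared column norms of A_S.
A_S^T A_S diagonal: [13, 6, 2].
trace = 13 + 6 + 2 = 21.

21


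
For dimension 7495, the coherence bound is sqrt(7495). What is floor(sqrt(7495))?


86^2 = 7396 <= 7495 < 7569 = 87^2, so 86 <= sqrt(7495) < 87.
floor(sqrt(7495)) = 86.

86


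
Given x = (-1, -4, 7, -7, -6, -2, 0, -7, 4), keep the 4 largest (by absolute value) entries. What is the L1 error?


Sorted |x_i| descending: [7, 7, 7, 6, 4, 4, 2, 1, 0]
Keep top 4: [7, 7, 7, 6]
Tail entries: [4, 4, 2, 1, 0]
L1 error = sum of tail = 11.

11


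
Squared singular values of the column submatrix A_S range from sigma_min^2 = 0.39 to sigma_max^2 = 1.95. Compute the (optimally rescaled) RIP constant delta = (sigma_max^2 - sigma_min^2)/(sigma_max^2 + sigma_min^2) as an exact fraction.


lambda_max - lambda_min = 1.95 - 0.39 = 1.56.
lambda_max + lambda_min = 1.95 + 0.39 = 2.34.
delta = 1.56/2.34 = 156/234 = 2/3.

2/3


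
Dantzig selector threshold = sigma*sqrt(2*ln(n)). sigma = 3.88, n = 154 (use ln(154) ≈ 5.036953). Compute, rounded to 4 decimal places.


ln(154) ≈ 5.036953.
2*ln(n) ≈ 10.073906.
sqrt(2*ln(n)) ≈ sqrt(10.073906) ≈ 3.173942.
threshold ≈ 3.88*3.173942 = 12.31489496 ≈ 12.3149.

12.3149


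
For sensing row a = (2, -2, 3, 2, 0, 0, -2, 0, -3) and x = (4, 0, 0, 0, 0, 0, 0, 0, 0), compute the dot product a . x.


Non-zero terms: ['2*4']
Products: [8]
y = sum = 8.

8


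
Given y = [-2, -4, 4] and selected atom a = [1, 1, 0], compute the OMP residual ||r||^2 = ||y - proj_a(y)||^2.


a^T a = 2.
a^T y = -6.
coeff = -6/2 = -3.
||r||^2 = 18.

18


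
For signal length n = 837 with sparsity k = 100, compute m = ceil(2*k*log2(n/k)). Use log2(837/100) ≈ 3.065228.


log2(n/k) = log2(837/100) ≈ 3.065228.
2*k*log2(n/k) ≈ 2*100*3.065228 = 613.0456.
m = ceil(613.0456) = 614.

614


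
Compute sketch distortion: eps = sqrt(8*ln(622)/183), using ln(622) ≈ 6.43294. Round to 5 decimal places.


ln(622) ≈ 6.43294.
8*ln(N)/m ≈ 8*6.43294/183 ≈ 0.28122142.
eps = sqrt(0.28122142) ≈ 0.5303031 ≈ 0.53030.

0.53030


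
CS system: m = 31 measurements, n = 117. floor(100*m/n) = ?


100*m/n = 100*31/117 ≈ 26.4957.
floor = 26.

26


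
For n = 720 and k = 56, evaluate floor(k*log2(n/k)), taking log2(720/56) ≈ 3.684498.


log2(n/k) = log2(720/56) ≈ 3.684498.
k*log2(n/k) ≈ 56*3.684498 = 206.331888.
floor(206.331888) = 206.

206


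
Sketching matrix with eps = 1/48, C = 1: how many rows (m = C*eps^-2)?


1/eps = 48.
(1/eps)^2 = 2304.
m = 1*2304 = 2304.

2304


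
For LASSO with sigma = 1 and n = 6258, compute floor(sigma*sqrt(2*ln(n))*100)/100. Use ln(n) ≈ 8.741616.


ln(6258) ≈ 8.741616.
2*ln(n) ≈ 17.483232.
sqrt(2*ln(n)) ≈ sqrt(17.483232) ≈ 4.181295.
lambda ≈ 1*4.181295 = 4.181295.
floor(lambda*100)/100 = 4.18.

4.18


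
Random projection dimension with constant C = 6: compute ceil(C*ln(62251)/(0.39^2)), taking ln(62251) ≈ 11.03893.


ln(62251) ≈ 11.03893.
eps^2 = 0.39^2 = 0.1521.
C*ln(N)/eps^2 ≈ 6*11.03893/0.1521 ≈ 435.4607.
m = ceil(435.4607) = 436.

436


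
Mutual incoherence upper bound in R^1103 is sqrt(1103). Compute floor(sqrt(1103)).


33^2 = 1089 <= 1103 < 1156 = 34^2, so 33 <= sqrt(1103) < 34.
floor(sqrt(1103)) = 33.

33


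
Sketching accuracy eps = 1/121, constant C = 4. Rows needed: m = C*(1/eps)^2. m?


1/eps = 121.
(1/eps)^2 = 14641.
m = 4*14641 = 58564.

58564


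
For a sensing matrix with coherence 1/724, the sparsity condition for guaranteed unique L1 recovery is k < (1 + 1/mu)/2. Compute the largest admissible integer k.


1/mu = 724.
1 + 1/mu = 725.
(1 + 1/mu)/2 = 362.5 is not an integer, so k_max = floor(362.5) = 362.

362


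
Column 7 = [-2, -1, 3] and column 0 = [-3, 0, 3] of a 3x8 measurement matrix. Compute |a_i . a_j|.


Inner product: -2*-3 + -1*0 + 3*3
Products: [6, 0, 9]
Sum = 15.
|dot| = 15.

15


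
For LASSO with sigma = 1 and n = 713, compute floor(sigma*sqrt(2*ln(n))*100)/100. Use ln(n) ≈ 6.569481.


ln(713) ≈ 6.569481.
2*ln(n) ≈ 13.138962.
sqrt(2*ln(n)) ≈ sqrt(13.138962) ≈ 3.624771.
lambda ≈ 1*3.624771 = 3.624771.
floor(lambda*100)/100 = 3.62.

3.62


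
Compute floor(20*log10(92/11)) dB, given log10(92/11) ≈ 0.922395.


||x||/||e|| = 92/11.
log10(92/11) ≈ 0.922395.
20*log10(||x||/||e||) ≈ 20*0.922395 = 18.4479.
floor(18.4479) = 18.

18


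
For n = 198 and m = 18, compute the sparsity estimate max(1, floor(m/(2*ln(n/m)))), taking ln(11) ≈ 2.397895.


n/m = 198/18 = 11.
ln(n/m) ≈ 2.397895.
2*ln(n/m) ≈ 4.79579.
m/(2*ln(n/m)) ≈ 18/4.79579 ≈ 3.7533.
floor = 3.
k_max = max(1, 3) = 3.

3


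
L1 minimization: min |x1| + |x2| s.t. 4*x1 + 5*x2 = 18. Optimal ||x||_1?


Axis intercepts:
  x1 = 9/2, x2 = 0: L1 = 9/2
  x1 = 0, x2 = 18/5: L1 = 18/5
x* = (0, 18/5)
||x*||_1 = 18/5.

18/5


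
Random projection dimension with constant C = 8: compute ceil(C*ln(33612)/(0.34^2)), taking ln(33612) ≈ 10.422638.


ln(33612) ≈ 10.422638.
eps^2 = 0.34^2 = 0.1156.
C*ln(N)/eps^2 ≈ 8*10.422638/0.1156 ≈ 721.2898.
m = ceil(721.2898) = 722.

722


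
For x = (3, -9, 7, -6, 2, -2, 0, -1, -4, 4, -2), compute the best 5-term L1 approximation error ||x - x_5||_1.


Sorted |x_i| descending: [9, 7, 6, 4, 4, 3, 2, 2, 2, 1, 0]
Keep top 5: [9, 7, 6, 4, 4]
Tail entries: [3, 2, 2, 2, 1, 0]
L1 error = sum of tail = 10.

10


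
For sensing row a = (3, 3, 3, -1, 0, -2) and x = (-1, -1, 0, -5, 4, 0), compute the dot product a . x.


Non-zero terms: ['3*-1', '3*-1', '-1*-5', '0*4']
Products: [-3, -3, 5, 0]
y = sum = -1.

-1


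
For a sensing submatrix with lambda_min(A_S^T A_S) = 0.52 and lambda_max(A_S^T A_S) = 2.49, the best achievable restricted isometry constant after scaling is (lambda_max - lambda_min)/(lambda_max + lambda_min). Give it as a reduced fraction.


lambda_max - lambda_min = 2.49 - 0.52 = 1.97.
lambda_max + lambda_min = 2.49 + 0.52 = 3.01.
delta = 1.97/3.01 = 197/301.

197/301


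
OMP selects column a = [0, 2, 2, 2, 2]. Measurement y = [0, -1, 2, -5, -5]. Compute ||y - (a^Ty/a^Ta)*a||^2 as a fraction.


a^T a = 16.
a^T y = -18.
coeff = -18/16 = -9/8.
||r||^2 = 139/4.

139/4


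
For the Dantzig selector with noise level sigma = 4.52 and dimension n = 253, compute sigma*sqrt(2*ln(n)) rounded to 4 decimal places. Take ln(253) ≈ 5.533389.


ln(253) ≈ 5.533389.
2*ln(n) ≈ 11.066778.
sqrt(2*ln(n)) ≈ sqrt(11.066778) ≈ 3.326677.
threshold ≈ 4.52*3.326677 = 15.03658004 ≈ 15.0366.

15.0366


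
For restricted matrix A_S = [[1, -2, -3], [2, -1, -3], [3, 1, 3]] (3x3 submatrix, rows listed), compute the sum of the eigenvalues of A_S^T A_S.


Sum of eigenvalues of A_S^T A_S = trace(A_S^T A_S) = sum of squared column norms of A_S.
A_S^T A_S diagonal: [14, 6, 27].
trace = 14 + 6 + 27 = 47.

47


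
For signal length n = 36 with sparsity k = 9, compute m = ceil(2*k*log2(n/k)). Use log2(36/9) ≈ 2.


log2(n/k) = log2(36/9) ≈ 2.
2*k*log2(n/k) ≈ 2*9*2 = 36.
m = ceil(36) = 36.

36


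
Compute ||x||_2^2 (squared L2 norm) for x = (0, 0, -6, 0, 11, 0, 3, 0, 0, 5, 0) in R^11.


Non-zero entries: [(2, -6), (4, 11), (6, 3), (9, 5)]
Squares: [36, 121, 9, 25]
||x||_2^2 = sum = 191.

191


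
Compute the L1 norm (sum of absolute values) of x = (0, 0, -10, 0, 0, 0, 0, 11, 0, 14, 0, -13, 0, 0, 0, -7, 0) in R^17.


Non-zero entries: [(2, -10), (7, 11), (9, 14), (11, -13), (15, -7)]
Absolute values: [10, 11, 14, 13, 7]
||x||_1 = sum = 55.

55


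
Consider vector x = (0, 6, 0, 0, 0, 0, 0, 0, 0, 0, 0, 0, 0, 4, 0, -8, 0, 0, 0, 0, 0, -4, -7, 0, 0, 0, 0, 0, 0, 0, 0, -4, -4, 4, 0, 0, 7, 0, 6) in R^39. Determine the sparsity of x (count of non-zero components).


Non-zero positions: [1, 13, 15, 21, 22, 31, 32, 33, 36, 38].
Sparsity = 10.

10


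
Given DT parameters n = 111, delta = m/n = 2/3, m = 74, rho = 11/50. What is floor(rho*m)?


m = 2/3*111 = 74.
rho = 11/50.
rho*m = 11/50*74 = 16.28.
k = floor(16.28) = 16.

16


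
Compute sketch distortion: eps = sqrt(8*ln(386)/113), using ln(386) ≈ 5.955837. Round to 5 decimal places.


ln(386) ≈ 5.955837.
8*ln(N)/m ≈ 8*5.955837/113 ≈ 0.42165218.
eps = sqrt(0.42165218) ≈ 0.6493475 ≈ 0.64935.

0.64935


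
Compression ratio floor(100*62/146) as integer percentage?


100*m/n = 100*62/146 ≈ 42.4658.
floor = 42.

42


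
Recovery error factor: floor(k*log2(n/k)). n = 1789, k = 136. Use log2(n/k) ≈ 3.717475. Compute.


log2(n/k) = log2(1789/136) ≈ 3.717475.
k*log2(n/k) ≈ 136*3.717475 = 505.5766.
floor(505.5766) = 505.

505


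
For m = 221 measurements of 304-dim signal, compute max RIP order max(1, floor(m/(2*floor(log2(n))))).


floor(log2(304)) = 8.
2*8 = 16.
m/(2*floor(log2(n))) = 221/16 ≈ 13.8125.
floor = 13.
k = max(1, 13) = 13.

13


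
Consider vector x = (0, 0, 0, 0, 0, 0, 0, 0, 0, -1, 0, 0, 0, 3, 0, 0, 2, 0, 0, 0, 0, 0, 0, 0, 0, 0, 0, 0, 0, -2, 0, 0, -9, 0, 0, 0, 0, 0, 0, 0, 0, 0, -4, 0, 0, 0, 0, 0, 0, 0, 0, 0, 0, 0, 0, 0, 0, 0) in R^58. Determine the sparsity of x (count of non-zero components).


Non-zero positions: [9, 13, 16, 29, 32, 42].
Sparsity = 6.

6


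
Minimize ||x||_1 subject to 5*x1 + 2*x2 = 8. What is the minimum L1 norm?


Axis intercepts:
  x1 = 8/5, x2 = 0: L1 = 8/5
  x1 = 0, x2 = 4: L1 = 4
x* = (8/5, 0)
||x*||_1 = 8/5.

8/5


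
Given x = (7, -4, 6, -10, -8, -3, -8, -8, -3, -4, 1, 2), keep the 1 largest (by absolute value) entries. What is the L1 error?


Sorted |x_i| descending: [10, 8, 8, 8, 7, 6, 4, 4, 3, 3, 2, 1]
Keep top 1: [10]
Tail entries: [8, 8, 8, 7, 6, 4, 4, 3, 3, 2, 1]
L1 error = sum of tail = 54.

54


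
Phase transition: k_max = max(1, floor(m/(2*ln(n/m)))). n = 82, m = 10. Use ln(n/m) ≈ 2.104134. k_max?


n/m = 82/10 = 41/5.
ln(n/m) ≈ 2.104134.
2*ln(n/m) ≈ 4.208268.
m/(2*ln(n/m)) ≈ 10/4.208268 ≈ 2.3763.
floor = 2.
k_max = max(1, 2) = 2.

2


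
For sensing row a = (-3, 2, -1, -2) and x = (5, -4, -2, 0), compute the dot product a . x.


Non-zero terms: ['-3*5', '2*-4', '-1*-2']
Products: [-15, -8, 2]
y = sum = -21.

-21


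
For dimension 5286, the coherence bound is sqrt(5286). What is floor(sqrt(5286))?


72^2 = 5184 <= 5286 < 5329 = 73^2, so 72 <= sqrt(5286) < 73.
floor(sqrt(5286)) = 72.

72


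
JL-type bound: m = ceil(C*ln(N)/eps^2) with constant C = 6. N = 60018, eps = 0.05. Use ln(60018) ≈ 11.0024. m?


ln(60018) ≈ 11.0024.
eps^2 = 0.05^2 = 0.0025.
C*ln(N)/eps^2 ≈ 6*11.0024/0.0025 ≈ 26405.76.
m = ceil(26405.76) = 26406.

26406


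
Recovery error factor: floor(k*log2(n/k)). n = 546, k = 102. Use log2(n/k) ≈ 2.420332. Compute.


log2(n/k) = log2(546/102) ≈ 2.420332.
k*log2(n/k) ≈ 102*2.420332 = 246.873864.
floor(246.873864) = 246.

246


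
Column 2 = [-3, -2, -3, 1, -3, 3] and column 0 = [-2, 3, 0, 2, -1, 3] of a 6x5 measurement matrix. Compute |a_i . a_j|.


Inner product: -3*-2 + -2*3 + -3*0 + 1*2 + -3*-1 + 3*3
Products: [6, -6, 0, 2, 3, 9]
Sum = 14.
|dot| = 14.

14


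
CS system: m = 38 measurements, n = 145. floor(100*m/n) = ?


100*m/n = 100*38/145 ≈ 26.2069.
floor = 26.

26


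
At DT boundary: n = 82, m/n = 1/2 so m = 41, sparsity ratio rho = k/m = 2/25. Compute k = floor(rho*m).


m = 1/2*82 = 41.
rho = 2/25.
rho*m = 2/25*41 = 3.28.
k = floor(3.28) = 3.

3


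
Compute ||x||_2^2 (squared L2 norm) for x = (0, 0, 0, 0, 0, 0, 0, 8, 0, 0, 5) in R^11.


Non-zero entries: [(7, 8), (10, 5)]
Squares: [64, 25]
||x||_2^2 = sum = 89.

89


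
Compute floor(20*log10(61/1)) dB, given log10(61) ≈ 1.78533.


||x||/||e|| = 61/1 = 61.
log10(61) ≈ 1.78533.
20*log10(||x||/||e||) ≈ 20*1.78533 = 35.7066.
floor(35.7066) = 35.

35


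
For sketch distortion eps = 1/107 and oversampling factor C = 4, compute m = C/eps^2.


1/eps = 107.
(1/eps)^2 = 11449.
m = 4*11449 = 45796.

45796


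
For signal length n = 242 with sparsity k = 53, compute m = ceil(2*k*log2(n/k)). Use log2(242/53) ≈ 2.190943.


log2(n/k) = log2(242/53) ≈ 2.190943.
2*k*log2(n/k) ≈ 2*53*2.190943 = 232.239958.
m = ceil(232.239958) = 233.

233


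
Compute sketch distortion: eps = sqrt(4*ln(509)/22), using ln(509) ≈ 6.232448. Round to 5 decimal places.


ln(509) ≈ 6.232448.
4*ln(N)/m ≈ 4*6.232448/22 ≈ 1.13317236.
eps = sqrt(1.13317236) ≈ 1.0645057 ≈ 1.06451.

1.06451


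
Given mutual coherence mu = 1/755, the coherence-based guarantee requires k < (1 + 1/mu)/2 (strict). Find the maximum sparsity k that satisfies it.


1/mu = 755.
1 + 1/mu = 756.
(1 + 1/mu)/2 = 378 is an integer and the inequality is strict, so k_max = 378 - 1 = 377.

377


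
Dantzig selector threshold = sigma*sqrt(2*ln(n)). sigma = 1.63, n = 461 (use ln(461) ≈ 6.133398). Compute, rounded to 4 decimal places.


ln(461) ≈ 6.133398.
2*ln(n) ≈ 12.266796.
sqrt(2*ln(n)) ≈ sqrt(12.266796) ≈ 3.502399.
threshold ≈ 1.63*3.502399 = 5.70891037 ≈ 5.7089.

5.7089


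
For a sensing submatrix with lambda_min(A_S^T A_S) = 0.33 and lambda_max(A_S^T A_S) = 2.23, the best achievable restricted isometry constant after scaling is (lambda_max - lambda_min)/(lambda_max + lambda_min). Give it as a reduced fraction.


lambda_max - lambda_min = 2.23 - 0.33 = 1.90.
lambda_max + lambda_min = 2.23 + 0.33 = 2.56.
delta = 1.90/2.56 = 190/256 = 95/128.

95/128
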